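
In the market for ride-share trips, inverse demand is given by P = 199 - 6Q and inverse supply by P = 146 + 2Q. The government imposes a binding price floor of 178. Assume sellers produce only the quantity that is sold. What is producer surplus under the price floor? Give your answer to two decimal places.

99.75

Without the control, 199 - 6Q = 146 + 2Q so Q* = 6.625 and P* = 159.25.
At the floor price 178, quantity demanded is (199 - 178)/6 = 3.5; demand is the short side, so Q = 3.5 trades at P = 178.
The supply price at Q = 3.5 is 153. PS is the trapezoid between 178 and supply over [0, 3.5]: (1/2)[(178 - 146) + (178 - 153)](3.5) = 99.75.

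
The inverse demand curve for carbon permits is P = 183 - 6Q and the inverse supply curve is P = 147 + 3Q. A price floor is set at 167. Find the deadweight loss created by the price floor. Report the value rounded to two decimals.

Free-market equilibrium: 183 - 6Q = 147 + 3Q gives Q* = 4, P* = 159.
At the floor price 167, quantity demanded is (183 - 167)/6 = 2.6667; demand is the short side, so Q = 2.6667 trades at P = 167.
At Q = 2.6667 the demand price is 167 and the supply price is 155. Deadweight loss is the triangle between the curves from 2.6667 to 4: (1/2)(167 - 155)(4 - 2.6667) = 8.

8.00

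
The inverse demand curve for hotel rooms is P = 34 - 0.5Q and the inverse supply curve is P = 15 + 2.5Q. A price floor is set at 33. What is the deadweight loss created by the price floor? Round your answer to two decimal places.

28.17

Without the control, 34 - 0.5Q = 15 + 2.5Q so Q* = 6.3333 and P* = 30.8333.
At the floor price 33, quantity demanded is (34 - 33)/0.5 = 2; demand is the short side, so Q = 2 trades at P = 33.
At Q = 2 the demand price is 33 and the supply price is 20. Deadweight loss is the triangle between the curves from 2 to 6.3333: (1/2)(33 - 20)(6.3333 - 2) = 28.1667.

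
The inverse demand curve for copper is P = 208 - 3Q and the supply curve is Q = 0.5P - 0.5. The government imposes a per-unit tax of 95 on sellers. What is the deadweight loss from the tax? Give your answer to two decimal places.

Rewriting supply in inverse form: P = 1 + 2Q.
Pre-tax equilibrium: 208 - 3Q = 1 + 2Q gives Q* = 41.4, P* = 83.8.
With the tax, sellers need 95 more per unit: 208 - 3Q = 1 + 2Q + 95, so Q_t = 22.4. Buyers pay P_b = 140.8; sellers receive P_s = P_b - 95 = 45.8.
Deadweight loss is the triangle between the curves from Q_t to Q*: (1/2)(41.4 - 22.4)(95) = 902.5.

902.50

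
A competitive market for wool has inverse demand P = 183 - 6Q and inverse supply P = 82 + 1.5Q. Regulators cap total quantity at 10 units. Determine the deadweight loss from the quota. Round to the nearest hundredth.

Without the quota, 183 - 6Q = 82 + 1.5Q gives Q* = 13.4667.
At Q = 10 the demand price is 183 - 6(10) = 123 and the supply price is 82 + 1.5(10) = 97.
DWL = (1/2)(gap between curves at 10) x (Q* - 10) = (1/2)(26)(3.4667) = 45.0667.

45.07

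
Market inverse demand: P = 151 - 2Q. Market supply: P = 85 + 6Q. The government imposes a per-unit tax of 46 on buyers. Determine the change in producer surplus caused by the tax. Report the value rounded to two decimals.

-185.44

Pre-tax equilibrium: 151 - 2Q = 85 + 6Q gives Q* = 8.25, P* = 134.5.
A tax on buyers shifts demand down by 46: (151 - 46) - 2Q = 85 + 6Q, so Q_t = 2.5. Buyers pay P_b = 146; sellers receive P_s = P_b - 46 = 100.
Producers lose the trapezoid between P_s and P* out to Q_t plus the triangle from Q_t to Q*: change in PS = 18.75 - 204.1875 = -185.4375.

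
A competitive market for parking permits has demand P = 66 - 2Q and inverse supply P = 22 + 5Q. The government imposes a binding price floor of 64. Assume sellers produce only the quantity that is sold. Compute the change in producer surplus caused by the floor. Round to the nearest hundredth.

Free-market equilibrium: 66 - 2Q = 22 + 5Q gives Q* = 6.2857, P* = 53.4286.
At P = 64, buyers demand (66 - 64)/2 = 1 while sellers would supply more, so the quantity traded is 1 at price 64.
PS goes from (1/2)(6.2857)(31.4286) = 98.7755 to 39.5 (computed as (64 - 22)(1) - (1/2)(5)(1)^2), a change of -59.2755.

-59.28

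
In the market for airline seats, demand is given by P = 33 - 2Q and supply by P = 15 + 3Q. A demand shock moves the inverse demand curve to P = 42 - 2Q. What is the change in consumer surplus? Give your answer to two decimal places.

Initial equilibrium: Q_0 = 3.6, P_0 = 25.8; CS_0 = (1/2)(3.6)(7.2) = 12.96, PS_0 = (1/2)(3.6)(10.8) = 19.44.
New equilibrium: 42 - 2Q = 15 + 3Q gives Q_1 = 5.4, P_1 = 31.2; CS_1 = 29.16, PS_1 = 43.74.
Change in consumer surplus = 29.16 - 12.96 = 16.2.

16.20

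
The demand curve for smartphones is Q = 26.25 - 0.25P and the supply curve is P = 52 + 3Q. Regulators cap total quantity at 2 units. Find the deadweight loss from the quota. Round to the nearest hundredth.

Rewriting demand in inverse form: P = 105 - 4Q.
Without the quota, 105 - 4Q = 52 + 3Q gives Q* = 7.5714.
At Q = 2 the demand price is 105 - 4(2) = 97 and the supply price is 52 + 3(2) = 58.
DWL = (1/2)(gap between curves at 2) x (Q* - 2) = (1/2)(39)(5.5714) = 108.6429.

108.64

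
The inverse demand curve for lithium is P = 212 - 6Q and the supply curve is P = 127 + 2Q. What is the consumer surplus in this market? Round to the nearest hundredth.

338.67

Set 212 - 6Q = 127 + 2Q, which gives 85 = 8Q, so Q* = 10.625 and P* = 212 - 6(10.625) = 148.25.
Consumer surplus is the triangle under demand above P*: (1/2)(10.625)(212 - 148.25) = (1/2)(10.625)(63.75) = 338.6719.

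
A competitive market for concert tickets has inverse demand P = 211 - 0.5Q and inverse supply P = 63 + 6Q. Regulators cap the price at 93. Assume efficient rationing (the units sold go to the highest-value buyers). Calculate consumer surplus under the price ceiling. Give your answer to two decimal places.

Free-market equilibrium: 211 - 0.5Q = 63 + 6Q gives Q* = 22.7692, P* = 199.6154.
At P = 93, sellers supply (93 - 63)/6 = 5 while buyers want more, so the quantity traded is 5 at price 93.
The demand price at Q = 5 is 208.5. CS is the trapezoid between demand and 93 over [0, 5]: (1/2)[(211 - 93) + (208.5 - 93)](5) = 583.75.

583.75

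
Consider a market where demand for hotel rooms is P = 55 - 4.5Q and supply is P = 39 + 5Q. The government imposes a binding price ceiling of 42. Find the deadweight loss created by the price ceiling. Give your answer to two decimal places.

Without the control, 55 - 4.5Q = 39 + 5Q so Q* = 1.6842 and P* = 47.4211.
At P = 42, sellers supply (42 - 39)/5 = 0.6 while buyers want more, so the quantity traded is 0.6 at price 42.
At Q = 0.6 the demand price is 52.3 and the supply price is 42. Deadweight loss is the triangle between the curves from 0.6 to 1.6842: (1/2)(52.3 - 42)(1.6842 - 0.6) = 5.5837.

5.58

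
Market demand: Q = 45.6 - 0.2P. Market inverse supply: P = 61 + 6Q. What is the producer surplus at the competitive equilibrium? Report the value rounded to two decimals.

691.46

Rewriting demand in inverse form: P = 228 - 5Q.
Equilibrium: 228 - 5Q = 61 + 6Q, so Q* = 15.1818 and P* = 152.0909.
Producer surplus is the triangle above supply below P*: (1/2)(15.1818)(152.0909 - 61) = (1/2)(15.1818)(91.0909) = 691.4628.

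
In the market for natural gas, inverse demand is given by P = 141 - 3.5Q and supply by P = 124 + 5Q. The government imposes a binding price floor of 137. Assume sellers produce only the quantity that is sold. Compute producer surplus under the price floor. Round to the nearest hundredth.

11.59

Free-market equilibrium: 141 - 3.5Q = 124 + 5Q gives Q* = 2, P* = 134.
At the floor price 137, quantity demanded is (141 - 137)/3.5 = 1.1429; demand is the short side, so Q = 1.1429 trades at P = 137.
The supply price at Q = 1.1429 is 129.7143. PS is the trapezoid between 137 and supply over [0, 1.1429]: (1/2)[(137 - 124) + (137 - 129.7143)](1.1429) = 11.5918.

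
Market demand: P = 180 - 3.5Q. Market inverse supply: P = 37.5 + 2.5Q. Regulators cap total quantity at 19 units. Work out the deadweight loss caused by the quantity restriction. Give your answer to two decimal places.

67.69

Without the quota, 180 - 3.5Q = 37.5 + 2.5Q gives Q* = 23.75.
At Q = 19 the demand price is 180 - 3.5(19) = 113.5 and the supply price is 37.5 + 2.5(19) = 85.
DWL = (1/2)(gap between curves at 19) x (Q* - 19) = (1/2)(28.5)(4.75) = 67.6875.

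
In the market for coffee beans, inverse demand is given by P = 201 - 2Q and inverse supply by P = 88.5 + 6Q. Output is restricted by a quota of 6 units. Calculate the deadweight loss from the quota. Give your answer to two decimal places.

260.02

Unrestricted equilibrium: Q* = (201 - 88.5)/(2 + 6) = 14.0625.
At Q = 6 the demand price is 201 - 2(6) = 189 and the supply price is 88.5 + 6(6) = 124.5.
DWL = (1/2)(gap between curves at 6) x (Q* - 6) = (1/2)(64.5)(8.0625) = 260.0156.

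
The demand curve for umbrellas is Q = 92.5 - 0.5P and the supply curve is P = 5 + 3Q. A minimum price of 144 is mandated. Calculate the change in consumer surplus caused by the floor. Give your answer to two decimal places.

Rewriting demand in inverse form: P = 185 - 2Q.
Without the control, 185 - 2Q = 5 + 3Q so Q* = 36 and P* = 113.
At P = 144, buyers demand (185 - 144)/2 = 20.5 while sellers would supply more, so the quantity traded is 20.5 at price 144.
CS goes from (1/2)(36)(72) = 1296 to 420.25 (computed as (185 - 144)(20.5) - (1/2)(2)(20.5)^2), a change of -875.75.

-875.75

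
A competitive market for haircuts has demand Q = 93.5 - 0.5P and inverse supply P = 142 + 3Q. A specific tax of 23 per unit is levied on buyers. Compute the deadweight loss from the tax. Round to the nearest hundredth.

Rewriting demand in inverse form: P = 187 - 2Q.
Without the tax, 187 - 2Q = 142 + 3Q so Q* = 9 and P* = 169.
With the tax, buyers' net willingness to pay falls by 23: (187 - 23) - 2Q = 142 + 3Q, so Q_t = 4.4. Buyers pay P_b = 178.2; sellers receive P_s = P_b - 23 = 155.2.
The welfare triangle lost has base Q* - Q_t = 4.6 and height t = 23, so DWL = (1/2)(4.6)(23) = 52.9.

52.90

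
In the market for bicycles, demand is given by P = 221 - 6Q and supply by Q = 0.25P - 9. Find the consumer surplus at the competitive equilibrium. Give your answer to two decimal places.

Rewriting supply in inverse form: P = 36 + 4Q.
Set 221 - 6Q = 36 + 4Q, which gives 185 = 10Q, so Q* = 18.5 and P* = 221 - 6(18.5) = 110.
Consumer surplus is the triangle under demand above P*: (1/2)(18.5)(221 - 110) = (1/2)(18.5)(111) = 1026.75.

1026.75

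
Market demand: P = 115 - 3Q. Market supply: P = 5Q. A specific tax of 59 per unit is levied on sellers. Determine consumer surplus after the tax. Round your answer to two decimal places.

Without the tax, 115 - 3Q = 5Q so Q* = 14.375 and P* = 71.875.
With the tax, sellers need 59 more per unit: 115 - 3Q = 5Q + 59, so Q_t = 7. Buyers pay P_b = 94; sellers receive P_s = P_b - 59 = 35.
Consumer surplus is the triangle under demand above P_b: (1/2)(7)(115 - 94) = 73.5.

73.50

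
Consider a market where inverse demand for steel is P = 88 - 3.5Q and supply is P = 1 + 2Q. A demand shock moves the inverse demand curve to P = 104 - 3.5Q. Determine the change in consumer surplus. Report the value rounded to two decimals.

Initial equilibrium: Q_0 = 15.8182, P_0 = 32.6364; CS_0 = (1/2)(15.8182)(55.3636) = 437.876, PS_0 = (1/2)(15.8182)(31.6364) = 250.2149.
New equilibrium: 104 - 3.5Q = 1 + 2Q gives Q_1 = 18.7273, P_1 = 38.4545; CS_1 = 613.7438, PS_1 = 350.7107.
Change in consumer surplus = 613.7438 - 437.876 = 175.8678.

175.87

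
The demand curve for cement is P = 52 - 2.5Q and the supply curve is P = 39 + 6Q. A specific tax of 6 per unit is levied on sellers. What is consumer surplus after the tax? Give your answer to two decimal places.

Without the tax, 52 - 2.5Q = 39 + 6Q so Q* = 1.5294 and P* = 48.1765.
A tax on sellers shifts supply up by 6: 52 - 2.5Q = 39 + 6Q + 6, so Q_t = 0.8235. Buyers pay P_b = 49.9412; sellers receive P_s = P_b - 6 = 43.9412.
Consumer surplus is the triangle under demand above P_b: (1/2)(0.8235)(52 - 49.9412) = 0.8478.

0.85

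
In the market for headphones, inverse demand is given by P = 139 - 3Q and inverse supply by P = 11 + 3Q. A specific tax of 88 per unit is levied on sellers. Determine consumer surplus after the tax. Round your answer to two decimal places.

66.67

Without the tax, 139 - 3Q = 11 + 3Q so Q* = 21.3333 and P* = 75.
A tax on sellers shifts supply up by 88: 139 - 3Q = 11 + 3Q + 88, so Q_t = 6.6667. Buyers pay P_b = 119; sellers receive P_s = P_b - 88 = 31.
CS = (1/2)(Q_t)(139 - P_b) = (1/2)(6.6667)(20) = 66.6667.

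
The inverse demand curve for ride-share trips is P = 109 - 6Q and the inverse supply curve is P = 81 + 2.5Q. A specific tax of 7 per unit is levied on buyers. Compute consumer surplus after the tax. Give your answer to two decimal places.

Without the tax, 109 - 6Q = 81 + 2.5Q so Q* = 3.2941 and P* = 89.2353.
With the tax, buyers' net willingness to pay falls by 7: (109 - 7) - 6Q = 81 + 2.5Q, so Q_t = 2.4706. Buyers pay P_b = 94.1765; sellers receive P_s = P_b - 7 = 87.1765.
CS = (1/2)(Q_t)(109 - P_b) = (1/2)(2.4706)(14.8235) = 18.3114.

18.31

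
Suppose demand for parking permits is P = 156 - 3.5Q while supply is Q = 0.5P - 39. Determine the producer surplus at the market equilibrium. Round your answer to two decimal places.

Rewriting supply in inverse form: P = 78 + 2Q.
Equilibrium: 156 - 3.5Q = 78 + 2Q, so Q* = 14.1818 and P* = 106.3636.
The supply curve's price intercept is 78, so PS = (1/2)(Q*)(P* - 78) = (1/2)(14.1818)(28.3636) = 201.124.

201.12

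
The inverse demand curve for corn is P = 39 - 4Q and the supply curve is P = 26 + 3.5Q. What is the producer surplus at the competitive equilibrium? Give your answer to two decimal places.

5.26

Set 39 - 4Q = 26 + 3.5Q, which gives 13 = 7.5Q, so Q* = 1.7333 and P* = 39 - 4(1.7333) = 32.0667.
The supply curve's price intercept is 26, so PS = (1/2)(Q*)(P* - 26) = (1/2)(1.7333)(6.0667) = 5.2578.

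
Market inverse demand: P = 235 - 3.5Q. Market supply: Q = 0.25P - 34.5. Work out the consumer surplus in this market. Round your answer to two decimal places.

Rewriting supply in inverse form: P = 138 + 4Q.
Set 235 - 3.5Q = 138 + 4Q, which gives 97 = 7.5Q, so Q* = 12.9333 and P* = 235 - 3.5(12.9333) = 189.7333.
Consumer surplus is the triangle under demand above P*: (1/2)(12.9333)(235 - 189.7333) = (1/2)(12.9333)(45.2667) = 292.7244.

292.72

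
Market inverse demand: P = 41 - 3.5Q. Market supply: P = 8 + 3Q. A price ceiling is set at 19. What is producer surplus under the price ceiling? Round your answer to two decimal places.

Without the control, 41 - 3.5Q = 8 + 3Q so Q* = 5.0769 and P* = 23.2308.
At the ceiling price 19, quantity supplied is (19 - 8)/3 = 3.6667; supply is the short side, so Q = 3.6667 trades at P = 19.
PS is the triangle above supply below 19: (1/2)(3.6667)(19 - 8) = 20.1667.

20.17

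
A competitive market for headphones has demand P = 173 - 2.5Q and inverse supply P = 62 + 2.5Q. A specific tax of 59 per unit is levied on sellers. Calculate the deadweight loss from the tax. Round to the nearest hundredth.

Without the tax, 173 - 2.5Q = 62 + 2.5Q so Q* = 22.2 and P* = 117.5.
A tax on sellers shifts supply up by 59: 173 - 2.5Q = 62 + 2.5Q + 59, so Q_t = 10.4. Buyers pay P_b = 147; sellers receive P_s = P_b - 59 = 88.
Deadweight loss is the triangle between the curves from Q_t to Q*: (1/2)(22.2 - 10.4)(59) = 348.1.

348.10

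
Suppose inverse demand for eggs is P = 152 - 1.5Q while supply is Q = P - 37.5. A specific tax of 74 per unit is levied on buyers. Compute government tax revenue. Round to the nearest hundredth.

Rewriting supply in inverse form: P = 37.5 + Q.
Pre-tax equilibrium: 152 - 1.5Q = 37.5 + Q gives Q* = 45.8, P* = 83.3.
A tax on buyers shifts demand down by 74: (152 - 74) - 1.5Q = 37.5 + Q, so Q_t = 16.2. Buyers pay P_b = 127.7; sellers receive P_s = P_b - 74 = 53.7.
Revenue is the tax times quantity traded: 74 x 16.2 = 1198.8.

1198.80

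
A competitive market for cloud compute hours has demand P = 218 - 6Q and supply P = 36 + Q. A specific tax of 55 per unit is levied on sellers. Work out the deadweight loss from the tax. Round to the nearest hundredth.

216.07

Pre-tax equilibrium: 218 - 6Q = 36 + Q gives Q* = 26, P* = 62.
With the tax, sellers need 55 more per unit: 218 - 6Q = 36 + Q + 55, so Q_t = 18.1429. Buyers pay P_b = 109.1429; sellers receive P_s = P_b - 55 = 54.1429.
Deadweight loss is the triangle between the curves from Q_t to Q*: (1/2)(26 - 18.1429)(55) = 216.0714.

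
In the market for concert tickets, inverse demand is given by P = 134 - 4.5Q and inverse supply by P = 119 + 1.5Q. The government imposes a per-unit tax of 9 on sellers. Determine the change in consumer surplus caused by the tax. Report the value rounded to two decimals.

-11.81

Pre-tax equilibrium: 134 - 4.5Q = 119 + 1.5Q gives Q* = 2.5, P* = 122.75.
A tax on sellers shifts supply up by 9: 134 - 4.5Q = 119 + 1.5Q + 9, so Q_t = 1. Buyers pay P_b = 129.5; sellers receive P_s = P_b - 9 = 120.5.
Consumers lose the trapezoid between P* and P_b out to Q_t plus the triangle from Q_t to Q*: change in CS = 2.25 - 14.0625 = -11.8125.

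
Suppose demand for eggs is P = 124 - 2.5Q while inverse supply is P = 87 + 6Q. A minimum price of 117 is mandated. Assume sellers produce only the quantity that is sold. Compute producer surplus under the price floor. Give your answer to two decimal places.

Without the control, 124 - 2.5Q = 87 + 6Q so Q* = 4.3529 and P* = 113.1176.
At the floor price 117, quantity demanded is (124 - 117)/2.5 = 2.8; demand is the short side, so Q = 2.8 trades at P = 117.
The supply price at Q = 2.8 is 103.8. PS is the trapezoid between 117 and supply over [0, 2.8]: (1/2)[(117 - 87) + (117 - 103.8)](2.8) = 60.48.

60.48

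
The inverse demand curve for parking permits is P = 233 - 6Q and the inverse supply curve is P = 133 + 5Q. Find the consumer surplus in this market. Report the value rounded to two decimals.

247.93

Equilibrium: 233 - 6Q = 133 + 5Q, so Q* = 9.0909 and P* = 178.4545.
Consumer surplus is the triangle under demand above P*: (1/2)(9.0909)(233 - 178.4545) = (1/2)(9.0909)(54.5455) = 247.9339.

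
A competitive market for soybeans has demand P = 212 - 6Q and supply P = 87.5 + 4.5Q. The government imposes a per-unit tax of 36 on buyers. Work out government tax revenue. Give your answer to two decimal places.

Without the tax, 212 - 6Q = 87.5 + 4.5Q so Q* = 11.8571 and P* = 140.8571.
With the tax, buyers' net willingness to pay falls by 36: (212 - 36) - 6Q = 87.5 + 4.5Q, so Q_t = 8.4286. Buyers pay P_b = 161.4286; sellers receive P_s = P_b - 36 = 125.4286.
Tax revenue = t x Q_t = 36 x 8.4286 = 303.4286.

303.43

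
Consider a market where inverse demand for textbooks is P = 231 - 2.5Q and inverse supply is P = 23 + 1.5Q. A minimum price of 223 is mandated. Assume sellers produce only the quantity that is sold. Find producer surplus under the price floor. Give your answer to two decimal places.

Without the control, 231 - 2.5Q = 23 + 1.5Q so Q* = 52 and P* = 101.
At P = 223, buyers demand (231 - 223)/2.5 = 3.2 while sellers would supply more, so the quantity traded is 3.2 at price 223.
The supply price at Q = 3.2 is 27.8. PS is the trapezoid between 223 and supply over [0, 3.2]: (1/2)[(223 - 23) + (223 - 27.8)](3.2) = 632.32.

632.32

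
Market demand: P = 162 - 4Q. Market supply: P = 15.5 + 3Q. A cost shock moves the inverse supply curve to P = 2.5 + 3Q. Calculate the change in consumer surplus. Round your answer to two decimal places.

162.37

Initial equilibrium: Q_0 = 20.9286, P_0 = 78.2857; CS_0 = (1/2)(20.9286)(83.7143) = 876.0102, PS_0 = (1/2)(20.9286)(62.7857) = 657.0077.
New equilibrium: 162 - 4Q = 2.5 + 3Q gives Q_1 = 22.7857, P_1 = 70.8571; CS_1 = 1038.3776, PS_1 = 778.7832.
Change in consumer surplus = 1038.3776 - 876.0102 = 162.3673.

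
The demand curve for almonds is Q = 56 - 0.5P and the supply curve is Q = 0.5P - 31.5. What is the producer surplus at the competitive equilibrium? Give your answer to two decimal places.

Rewriting demand in inverse form: P = 112 - 2Q.
Rewriting supply in inverse form: P = 63 + 2Q.
Set 112 - 2Q = 63 + 2Q, which gives 49 = 4Q, so Q* = 12.25 and P* = 112 - 2(12.25) = 87.5.
Producer surplus is the triangle above supply below P*: (1/2)(12.25)(87.5 - 63) = (1/2)(12.25)(24.5) = 150.0625.

150.06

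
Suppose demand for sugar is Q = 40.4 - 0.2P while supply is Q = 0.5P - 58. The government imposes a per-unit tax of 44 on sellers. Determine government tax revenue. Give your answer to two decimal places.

Rewriting demand in inverse form: P = 202 - 5Q.
Rewriting supply in inverse form: P = 116 + 2Q.
Pre-tax equilibrium: 202 - 5Q = 116 + 2Q gives Q* = 12.2857, P* = 140.5714.
With the tax, sellers need 44 more per unit: 202 - 5Q = 116 + 2Q + 44, so Q_t = 6. Buyers pay P_b = 172; sellers receive P_s = P_b - 44 = 128.
Revenue is the tax times quantity traded: 44 x 6 = 264.

264.00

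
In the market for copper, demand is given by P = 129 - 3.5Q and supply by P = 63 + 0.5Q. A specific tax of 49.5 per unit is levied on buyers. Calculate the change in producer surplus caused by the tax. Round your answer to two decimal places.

Without the tax, 129 - 3.5Q = 63 + 0.5Q so Q* = 16.5 and P* = 71.25.
A tax on buyers shifts demand down by 49.5: (129 - 49.5) - 3.5Q = 63 + 0.5Q, so Q_t = 4.125. Buyers pay P_b = 114.5625; sellers receive P_s = P_b - 49.5 = 65.0625.
PS falls from (1/2)(16.5)(8.25) = 68.0625 to (1/2)(4.125)(2.0625) = 4.2539, a change of -63.8086.

-63.81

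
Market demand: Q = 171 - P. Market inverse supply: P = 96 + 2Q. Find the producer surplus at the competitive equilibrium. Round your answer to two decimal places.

625.00

Rewriting demand in inverse form: P = 171 - Q.
Equilibrium: 171 - Q = 96 + 2Q, so Q* = 25 and P* = 146.
Producer surplus is the triangle above supply below P*: (1/2)(25)(146 - 96) = (1/2)(25)(50) = 625.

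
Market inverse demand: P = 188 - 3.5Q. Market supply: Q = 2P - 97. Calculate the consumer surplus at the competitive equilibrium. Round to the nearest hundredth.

2128.46

Rewriting supply in inverse form: P = 48.5 + 0.5Q.
Setting demand equal to supply, 139.5 = 4Q, so Q* = 34.875 and P* = 65.9375.
CS is the area between the demand curve and P* from 0 to Q*: (1/2)(34.875)(122.0625) = 2128.4648.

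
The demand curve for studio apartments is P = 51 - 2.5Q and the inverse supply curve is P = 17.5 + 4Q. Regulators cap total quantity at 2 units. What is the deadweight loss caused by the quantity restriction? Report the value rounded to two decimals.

32.33

Without the quota, 51 - 2.5Q = 17.5 + 4Q gives Q* = 5.1538.
At Q = 2 the demand price is 51 - 2.5(2) = 46 and the supply price is 17.5 + 4(2) = 25.5.
Deadweight loss is the triangle between the curves from 2 to 5.1538: (1/2)(46 - 25.5)(5.1538 - 2) = 32.3269.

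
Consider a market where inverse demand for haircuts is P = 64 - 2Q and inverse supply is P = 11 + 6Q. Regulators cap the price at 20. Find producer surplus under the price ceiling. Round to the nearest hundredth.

6.75

Without the control, 64 - 2Q = 11 + 6Q so Q* = 6.625 and P* = 50.75.
At the ceiling price 20, quantity supplied is (20 - 11)/6 = 1.5; supply is the short side, so Q = 1.5 trades at P = 20.
PS is the triangle above supply below 20: (1/2)(1.5)(20 - 11) = 6.75.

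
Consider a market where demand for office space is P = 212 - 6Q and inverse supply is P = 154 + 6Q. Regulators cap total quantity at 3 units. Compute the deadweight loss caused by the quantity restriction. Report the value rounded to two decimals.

Without the quota, 212 - 6Q = 154 + 6Q gives Q* = 4.8333.
At Q = 3 the demand price is 212 - 6(3) = 194 and the supply price is 154 + 6(3) = 172.
Deadweight loss is the triangle between the curves from 3 to 4.8333: (1/2)(194 - 172)(4.8333 - 3) = 20.1667.

20.17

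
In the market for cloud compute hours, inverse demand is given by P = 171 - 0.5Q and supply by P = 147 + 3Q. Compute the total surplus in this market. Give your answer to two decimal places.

Equilibrium: 171 - 0.5Q = 147 + 3Q, so Q* = 6.8571 and P* = 167.5714.
Total surplus is the full triangle between the curves from 0 to Q*: (1/2)(6.8571)(171 - 147) = 82.2857.

82.29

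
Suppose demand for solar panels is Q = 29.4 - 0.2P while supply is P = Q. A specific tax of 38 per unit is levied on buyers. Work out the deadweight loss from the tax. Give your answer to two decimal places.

Rewriting demand in inverse form: P = 147 - 5Q.
Pre-tax equilibrium: 147 - 5Q = Q gives Q* = 24.5, P* = 24.5.
With the tax, buyers' net willingness to pay falls by 38: (147 - 38) - 5Q = Q, so Q_t = 18.1667. Buyers pay P_b = 56.1667; sellers receive P_s = P_b - 38 = 18.1667.
Deadweight loss is the triangle between the curves from Q_t to Q*: (1/2)(24.5 - 18.1667)(38) = 120.3333.

120.33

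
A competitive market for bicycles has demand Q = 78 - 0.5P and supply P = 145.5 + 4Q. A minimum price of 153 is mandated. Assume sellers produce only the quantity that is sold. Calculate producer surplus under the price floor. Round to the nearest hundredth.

6.75

Rewriting demand in inverse form: P = 156 - 2Q.
Without the control, 156 - 2Q = 145.5 + 4Q so Q* = 1.75 and P* = 152.5.
At P = 153, buyers demand (156 - 153)/2 = 1.5 while sellers would supply more, so the quantity traded is 1.5 at price 153.
The supply price at Q = 1.5 is 151.5. PS is the trapezoid between 153 and supply over [0, 1.5]: (1/2)[(153 - 145.5) + (153 - 151.5)](1.5) = 6.75.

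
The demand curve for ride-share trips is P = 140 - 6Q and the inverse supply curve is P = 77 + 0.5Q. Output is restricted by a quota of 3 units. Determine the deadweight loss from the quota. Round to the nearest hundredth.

Without the quota, 140 - 6Q = 77 + 0.5Q gives Q* = 9.6923.
At Q = 3 the demand price is 140 - 6(3) = 122 and the supply price is 77 + 0.5(3) = 78.5.
Deadweight loss is the triangle between the curves from 3 to 9.6923: (1/2)(122 - 78.5)(9.6923 - 3) = 145.5577.

145.56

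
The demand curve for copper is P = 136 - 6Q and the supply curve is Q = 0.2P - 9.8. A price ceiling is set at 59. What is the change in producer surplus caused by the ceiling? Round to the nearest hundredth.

Rewriting supply in inverse form: P = 49 + 5Q.
Without the control, 136 - 6Q = 49 + 5Q so Q* = 7.9091 and P* = 88.5455.
At the ceiling price 59, quantity supplied is (59 - 49)/5 = 2; supply is the short side, so Q = 2 trades at P = 59.
PS goes from (1/2)(7.9091)(39.5455) = 156.3843 to 10 (computed as (59 - 49)(2) - (1/2)(5)(2)^2), a change of -146.3843.

-146.38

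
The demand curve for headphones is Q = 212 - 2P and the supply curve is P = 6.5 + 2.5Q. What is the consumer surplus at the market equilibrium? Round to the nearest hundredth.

Rewriting demand in inverse form: P = 106 - 0.5Q.
Set 106 - 0.5Q = 6.5 + 2.5Q, which gives 99.5 = 3Q, so Q* = 33.1667 and P* = 106 - 0.5(33.1667) = 89.4167.
The demand choke price is 106, so CS = (1/2)(Q*)(106 - P*) = (1/2)(33.1667)(16.5833) = 275.0069.

275.01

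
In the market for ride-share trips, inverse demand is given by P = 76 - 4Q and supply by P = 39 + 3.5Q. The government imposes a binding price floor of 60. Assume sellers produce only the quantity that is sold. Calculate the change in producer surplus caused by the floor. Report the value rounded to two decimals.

Without the control, 76 - 4Q = 39 + 3.5Q so Q* = 4.9333 and P* = 56.2667.
At the floor price 60, quantity demanded is (76 - 60)/4 = 4; demand is the short side, so Q = 4 trades at P = 60.
PS goes from (1/2)(4.9333)(17.2667) = 42.5911 to 56 (computed as (60 - 39)(4) - (1/2)(3.5)(4)^2), a change of 13.4089.

13.41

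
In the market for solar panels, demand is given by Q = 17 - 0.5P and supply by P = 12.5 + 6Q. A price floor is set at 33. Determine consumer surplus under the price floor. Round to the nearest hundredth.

0.25

Rewriting demand in inverse form: P = 34 - 2Q.
Free-market equilibrium: 34 - 2Q = 12.5 + 6Q gives Q* = 2.6875, P* = 28.625.
At P = 33, buyers demand (34 - 33)/2 = 0.5 while sellers would supply more, so the quantity traded is 0.5 at price 33.
CS is the triangle under demand above 33: (1/2)(0.5)(34 - 33) = 0.25.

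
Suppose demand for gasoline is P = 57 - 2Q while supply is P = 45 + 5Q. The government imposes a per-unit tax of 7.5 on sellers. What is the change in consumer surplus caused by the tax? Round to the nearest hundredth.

Pre-tax equilibrium: 57 - 2Q = 45 + 5Q gives Q* = 1.7143, P* = 53.5714.
With the tax, sellers need 7.5 more per unit: 57 - 2Q = 45 + 5Q + 7.5, so Q_t = 0.6429. Buyers pay P_b = 55.7143; sellers receive P_s = P_b - 7.5 = 48.2143.
Consumers lose the trapezoid between P* and P_b out to Q_t plus the triangle from Q_t to Q*: change in CS = 0.4133 - 2.9388 = -2.5255.

-2.53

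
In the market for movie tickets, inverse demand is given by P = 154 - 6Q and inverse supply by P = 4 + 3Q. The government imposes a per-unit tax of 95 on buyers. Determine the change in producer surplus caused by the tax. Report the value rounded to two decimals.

-360.65

Pre-tax equilibrium: 154 - 6Q = 4 + 3Q gives Q* = 16.6667, P* = 54.
A tax on buyers shifts demand down by 95: (154 - 95) - 6Q = 4 + 3Q, so Q_t = 6.1111. Buyers pay P_b = 117.3333; sellers receive P_s = P_b - 95 = 22.3333.
Producers lose the trapezoid between P_s and P* out to Q_t plus the triangle from Q_t to Q*: change in PS = 56.0185 - 416.6667 = -360.6481.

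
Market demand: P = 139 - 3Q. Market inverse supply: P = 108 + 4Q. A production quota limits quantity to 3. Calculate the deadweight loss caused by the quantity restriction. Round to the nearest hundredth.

7.14

Unrestricted equilibrium: Q* = (139 - 108)/(3 + 4) = 4.4286.
At Q = 3 the demand price is 139 - 3(3) = 130 and the supply price is 108 + 4(3) = 120.
Deadweight loss is the triangle between the curves from 3 to 4.4286: (1/2)(130 - 120)(4.4286 - 3) = 7.1429.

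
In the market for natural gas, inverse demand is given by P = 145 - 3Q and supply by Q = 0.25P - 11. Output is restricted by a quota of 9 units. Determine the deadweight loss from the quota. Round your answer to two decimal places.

103.14

Rewriting supply in inverse form: P = 44 + 4Q.
Unrestricted equilibrium: Q* = (145 - 44)/(3 + 4) = 14.4286.
At Q = 9 the demand price is 145 - 3(9) = 118 and the supply price is 44 + 4(9) = 80.
DWL = (1/2)(gap between curves at 9) x (Q* - 9) = (1/2)(38)(5.4286) = 103.1429.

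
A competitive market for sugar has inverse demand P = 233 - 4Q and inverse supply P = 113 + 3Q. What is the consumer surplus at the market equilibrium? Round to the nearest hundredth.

587.76

Set 233 - 4Q = 113 + 3Q, which gives 120 = 7Q, so Q* = 17.1429 and P* = 233 - 4(17.1429) = 164.4286.
Consumer surplus is the triangle under demand above P*: (1/2)(17.1429)(233 - 164.4286) = (1/2)(17.1429)(68.5714) = 587.7551.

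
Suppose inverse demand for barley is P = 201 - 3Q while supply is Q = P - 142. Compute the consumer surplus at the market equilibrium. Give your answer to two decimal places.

Rewriting supply in inverse form: P = 142 + Q.
Equilibrium: 201 - 3Q = 142 + Q, so Q* = 14.75 and P* = 156.75.
CS is the area between the demand curve and P* from 0 to Q*: (1/2)(14.75)(44.25) = 326.3438.

326.34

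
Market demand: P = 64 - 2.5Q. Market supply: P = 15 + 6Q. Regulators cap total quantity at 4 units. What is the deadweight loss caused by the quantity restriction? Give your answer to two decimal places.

Without the quota, 64 - 2.5Q = 15 + 6Q gives Q* = 5.7647.
At Q = 4 the demand price is 64 - 2.5(4) = 54 and the supply price is 15 + 6(4) = 39.
DWL = (1/2)(gap between curves at 4) x (Q* - 4) = (1/2)(15)(1.7647) = 13.2353.

13.24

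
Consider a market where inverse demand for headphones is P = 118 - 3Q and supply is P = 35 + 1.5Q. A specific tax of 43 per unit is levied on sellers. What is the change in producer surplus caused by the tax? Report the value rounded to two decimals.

-195.89

Without the tax, 118 - 3Q = 35 + 1.5Q so Q* = 18.4444 and P* = 62.6667.
A tax on sellers shifts supply up by 43: 118 - 3Q = 35 + 1.5Q + 43, so Q_t = 8.8889. Buyers pay P_b = 91.3333; sellers receive P_s = P_b - 43 = 48.3333.
Producers lose the trapezoid between P_s and P* out to Q_t plus the triangle from Q_t to Q*: change in PS = 59.2593 - 255.1481 = -195.8889.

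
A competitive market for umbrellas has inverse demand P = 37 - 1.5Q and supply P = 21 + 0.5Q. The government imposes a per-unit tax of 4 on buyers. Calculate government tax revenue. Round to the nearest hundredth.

Pre-tax equilibrium: 37 - 1.5Q = 21 + 0.5Q gives Q* = 8, P* = 25.
With the tax, buyers' net willingness to pay falls by 4: (37 - 4) - 1.5Q = 21 + 0.5Q, so Q_t = 6. Buyers pay P_b = 28; sellers receive P_s = P_b - 4 = 24.
Tax revenue = t x Q_t = 4 x 6 = 24.

24.00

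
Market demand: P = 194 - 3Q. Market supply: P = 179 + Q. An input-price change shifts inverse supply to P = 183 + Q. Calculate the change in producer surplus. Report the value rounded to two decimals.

-3.25

Initial equilibrium: Q_0 = 3.75, P_0 = 182.75; CS_0 = (1/2)(3.75)(11.25) = 21.0938, PS_0 = (1/2)(3.75)(3.75) = 7.0312.
New equilibrium: 194 - 3Q = 183 + Q gives Q_1 = 2.75, P_1 = 185.75; CS_1 = 11.3438, PS_1 = 3.7812.
Change in producer surplus = 3.7812 - 7.0312 = -3.25.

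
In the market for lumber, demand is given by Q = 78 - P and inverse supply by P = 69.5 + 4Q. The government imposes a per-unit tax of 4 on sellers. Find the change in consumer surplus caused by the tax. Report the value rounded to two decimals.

-1.04

Rewriting demand in inverse form: P = 78 - Q.
Without the tax, 78 - Q = 69.5 + 4Q so Q* = 1.7 and P* = 76.3.
A tax on sellers shifts supply up by 4: 78 - Q = 69.5 + 4Q + 4, so Q_t = 0.9. Buyers pay P_b = 77.1; sellers receive P_s = P_b - 4 = 73.1.
Consumers lose the trapezoid between P* and P_b out to Q_t plus the triangle from Q_t to Q*: change in CS = 0.405 - 1.445 = -1.04.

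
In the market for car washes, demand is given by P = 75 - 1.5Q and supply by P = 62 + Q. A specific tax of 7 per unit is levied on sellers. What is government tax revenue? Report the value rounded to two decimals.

Pre-tax equilibrium: 75 - 1.5Q = 62 + Q gives Q* = 5.2, P* = 67.2.
A tax on sellers shifts supply up by 7: 75 - 1.5Q = 62 + Q + 7, so Q_t = 2.4. Buyers pay P_b = 71.4; sellers receive P_s = P_b - 7 = 64.4.
Revenue is the tax times quantity traded: 7 x 2.4 = 16.8.

16.80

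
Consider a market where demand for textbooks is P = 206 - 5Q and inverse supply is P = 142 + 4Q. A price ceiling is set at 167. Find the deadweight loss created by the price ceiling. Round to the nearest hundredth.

3.34

Free-market equilibrium: 206 - 5Q = 142 + 4Q gives Q* = 7.1111, P* = 170.4444.
At P = 167, sellers supply (167 - 142)/4 = 6.25 while buyers want more, so the quantity traded is 6.25 at price 167.
At Q = 6.25 the demand price is 174.75 and the supply price is 167. Deadweight loss is the triangle between the curves from 6.25 to 7.1111: (1/2)(174.75 - 167)(7.1111 - 6.25) = 3.3368.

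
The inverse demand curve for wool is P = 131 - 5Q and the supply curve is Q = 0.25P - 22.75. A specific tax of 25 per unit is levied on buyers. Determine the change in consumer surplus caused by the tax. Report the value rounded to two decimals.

-42.44

Rewriting supply in inverse form: P = 91 + 4Q.
Without the tax, 131 - 5Q = 91 + 4Q so Q* = 4.4444 and P* = 108.7778.
A tax on buyers shifts demand down by 25: (131 - 25) - 5Q = 91 + 4Q, so Q_t = 1.6667. Buyers pay P_b = 122.6667; sellers receive P_s = P_b - 25 = 97.6667.
Consumers lose the trapezoid between P* and P_b out to Q_t plus the triangle from Q_t to Q*: change in CS = 6.9444 - 49.3827 = -42.4383.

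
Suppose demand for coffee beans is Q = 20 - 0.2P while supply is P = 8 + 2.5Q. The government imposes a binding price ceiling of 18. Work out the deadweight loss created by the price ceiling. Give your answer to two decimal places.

Rewriting demand in inverse form: P = 100 - 5Q.
Free-market equilibrium: 100 - 5Q = 8 + 2.5Q gives Q* = 12.2667, P* = 38.6667.
At the ceiling price 18, quantity supplied is (18 - 8)/2.5 = 4; supply is the short side, so Q = 4 trades at P = 18.
At Q = 4 the demand price is 80 and the supply price is 18. Deadweight loss is the triangle between the curves from 4 to 12.2667: (1/2)(80 - 18)(12.2667 - 4) = 256.2667.

256.27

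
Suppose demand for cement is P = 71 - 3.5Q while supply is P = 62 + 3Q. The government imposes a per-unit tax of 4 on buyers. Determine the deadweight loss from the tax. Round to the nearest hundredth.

1.23

Without the tax, 71 - 3.5Q = 62 + 3Q so Q* = 1.3846 and P* = 66.1538.
A tax on buyers shifts demand down by 4: (71 - 4) - 3.5Q = 62 + 3Q, so Q_t = 0.7692. Buyers pay P_b = 68.3077; sellers receive P_s = P_b - 4 = 64.3077.
The welfare triangle lost has base Q* - Q_t = 0.6154 and height t = 4, so DWL = (1/2)(0.6154)(4) = 1.2308.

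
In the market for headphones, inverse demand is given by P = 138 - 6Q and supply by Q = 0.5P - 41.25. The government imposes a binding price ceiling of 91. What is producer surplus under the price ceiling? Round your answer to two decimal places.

18.06

Rewriting supply in inverse form: P = 82.5 + 2Q.
Without the control, 138 - 6Q = 82.5 + 2Q so Q* = 6.9375 and P* = 96.375.
At P = 91, sellers supply (91 - 82.5)/2 = 4.25 while buyers want more, so the quantity traded is 4.25 at price 91.
PS is the triangle above supply below 91: (1/2)(4.25)(91 - 82.5) = 18.0625.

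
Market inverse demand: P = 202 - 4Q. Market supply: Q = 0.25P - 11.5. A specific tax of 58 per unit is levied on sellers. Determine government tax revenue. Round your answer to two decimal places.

Rewriting supply in inverse form: P = 46 + 4Q.
Pre-tax equilibrium: 202 - 4Q = 46 + 4Q gives Q* = 19.5, P* = 124.
A tax on sellers shifts supply up by 58: 202 - 4Q = 46 + 4Q + 58, so Q_t = 12.25. Buyers pay P_b = 153; sellers receive P_s = P_b - 58 = 95.
Revenue is the tax times quantity traded: 58 x 12.25 = 710.5.

710.50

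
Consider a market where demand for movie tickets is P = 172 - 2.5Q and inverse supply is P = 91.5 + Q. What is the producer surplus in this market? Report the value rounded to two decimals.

Set 172 - 2.5Q = 91.5 + Q, which gives 80.5 = 3.5Q, so Q* = 23 and P* = 172 - 2.5(23) = 114.5.
Producer surplus is the triangle above supply below P*: (1/2)(23)(114.5 - 91.5) = (1/2)(23)(23) = 264.5.

264.50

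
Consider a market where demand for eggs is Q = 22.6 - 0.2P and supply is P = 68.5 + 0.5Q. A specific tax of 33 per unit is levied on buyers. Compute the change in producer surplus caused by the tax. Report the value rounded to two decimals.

Rewriting demand in inverse form: P = 113 - 5Q.
Pre-tax equilibrium: 113 - 5Q = 68.5 + 0.5Q gives Q* = 8.0909, P* = 72.5455.
With the tax, buyers' net willingness to pay falls by 33: (113 - 33) - 5Q = 68.5 + 0.5Q, so Q_t = 2.0909. Buyers pay P_b = 102.5455; sellers receive P_s = P_b - 33 = 69.5455.
Producers lose the trapezoid between P_s and P* out to Q_t plus the triangle from Q_t to Q*: change in PS = 1.093 - 16.3657 = -15.2727.

-15.27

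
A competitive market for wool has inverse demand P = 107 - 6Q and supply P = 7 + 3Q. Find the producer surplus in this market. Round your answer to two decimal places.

Setting demand equal to supply, 100 = 9Q, so Q* = 11.1111 and P* = 40.3333.
Producer surplus is the triangle above supply below P*: (1/2)(11.1111)(40.3333 - 7) = (1/2)(11.1111)(33.3333) = 185.1852.

185.19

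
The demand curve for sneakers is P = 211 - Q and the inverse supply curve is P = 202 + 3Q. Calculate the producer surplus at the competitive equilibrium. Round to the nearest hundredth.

Set 211 - Q = 202 + 3Q, which gives 9 = 4Q, so Q* = 2.25 and P* = 211 - (2.25) = 208.75.
The supply curve's price intercept is 202, so PS = (1/2)(Q*)(P* - 202) = (1/2)(2.25)(6.75) = 7.5938.

7.59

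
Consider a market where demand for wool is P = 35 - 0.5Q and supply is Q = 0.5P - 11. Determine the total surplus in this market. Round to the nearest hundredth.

33.80

Rewriting supply in inverse form: P = 22 + 2Q.
Setting demand equal to supply, 13 = 2.5Q, so Q* = 5.2 and P* = 32.4.
Total surplus is the full triangle between the curves from 0 to Q*: (1/2)(5.2)(35 - 22) = 33.8.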